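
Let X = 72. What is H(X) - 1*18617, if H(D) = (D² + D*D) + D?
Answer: -8177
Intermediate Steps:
H(D) = D + 2*D² (H(D) = (D² + D²) + D = 2*D² + D = D + 2*D²)
H(X) - 1*18617 = 72*(1 + 2*72) - 1*18617 = 72*(1 + 144) - 18617 = 72*145 - 18617 = 10440 - 18617 = -8177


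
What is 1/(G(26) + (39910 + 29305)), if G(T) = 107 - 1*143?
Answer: 1/69179 ≈ 1.4455e-5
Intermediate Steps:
G(T) = -36 (G(T) = 107 - 143 = -36)
1/(G(26) + (39910 + 29305)) = 1/(-36 + (39910 + 29305)) = 1/(-36 + 69215) = 1/69179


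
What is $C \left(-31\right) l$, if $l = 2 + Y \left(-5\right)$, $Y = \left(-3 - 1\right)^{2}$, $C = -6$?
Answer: $-14508$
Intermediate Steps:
$Y = 16$ ($Y = \left(-4\right)^{2} = 16$)
$l = -78$ ($l = 2 + 16 \left(-5\right) = 2 - 80 = -78$)
$C \left(-31\right) l = \left(-6\right) \left(-31\right) \left(-78\right) = 186 \left(-78\right) = -14508$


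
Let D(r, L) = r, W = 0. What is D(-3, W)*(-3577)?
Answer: 10731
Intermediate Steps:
D(-3, W)*(-3577) = -3*(-3577) = 10731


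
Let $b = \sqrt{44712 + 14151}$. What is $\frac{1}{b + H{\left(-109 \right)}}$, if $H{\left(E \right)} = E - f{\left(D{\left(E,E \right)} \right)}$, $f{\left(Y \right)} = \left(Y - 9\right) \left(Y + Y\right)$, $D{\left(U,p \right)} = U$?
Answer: $- \frac{8611}{222428342} - \frac{\sqrt{58863}}{667285026} \approx -3.9077 \cdot 10^{-5}$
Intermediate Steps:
$f{\left(Y \right)} = 2 Y \left(-9 + Y\right)$ ($f{\left(Y \right)} = \left(-9 + Y\right) 2 Y = 2 Y \left(-9 + Y\right)$)
$H{\left(E \right)} = E - 2 E \left(-9 + E\right)$
$b = \sqrt{58863} \approx 242.62$
$\frac{1}{b + H{\left(-109 \right)}} = \frac{1}{\sqrt{58863} - 109 \left(19 - -218\right)} = \frac{1}{\sqrt{58863} - 109 \left(19 + 218\right)} = \frac{1}{\sqrt{58863} - 25833} = \frac{1}{-25833 + \sqrt{58863}}$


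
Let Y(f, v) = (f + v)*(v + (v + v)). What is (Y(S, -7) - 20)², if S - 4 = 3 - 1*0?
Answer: 400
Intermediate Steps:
S = 7 (S = 4 + (3 - 1*0) = 4 + (3 + 0) = 4 + 3 = 7)
Y(f, v) = 3*v*(f + v) (Y(f, v) = (f + v)*(v + 2*v) = (f + v)*(3*v) = 3*v*(f + v))
(Y(S, -7) - 20)² = (3*(-7)*(7 - 7) - 20)² = (3*(-7)*0 - 20)² = (0 - 20)² = (-20)² = 400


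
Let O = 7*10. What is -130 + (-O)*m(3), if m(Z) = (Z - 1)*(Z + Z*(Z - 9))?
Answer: 1970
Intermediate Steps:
m(Z) = (-1 + Z)*(Z + Z*(-9 + Z))
O = 70
-130 + (-O)*m(3) = -130 + (-1*70)*(3*(8 + 3² - 9*3)) = -130 - 210*(8 + 9 - 27) = -130 - 210*(-10) = -130 - 70*(-30) = -130 + 2100 = 1970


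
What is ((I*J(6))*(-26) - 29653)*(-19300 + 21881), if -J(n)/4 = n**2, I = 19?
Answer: 107067623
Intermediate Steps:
J(n) = -4*n**2
((I*J(6))*(-26) - 29653)*(-19300 + 21881) = ((19*(-4*6**2))*(-26) - 29653)*(-19300 + 21881) = ((19*(-4*36))*(-26) - 29653)*2581 = ((19*(-144))*(-26) - 29653)*2581 = (-2736*(-26) - 29653)*2581 = (71136 - 29653)*2581 = 41483*2581 = 107067623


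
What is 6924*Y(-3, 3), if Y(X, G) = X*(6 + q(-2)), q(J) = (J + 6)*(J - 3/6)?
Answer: 83088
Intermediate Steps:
q(J) = (6 + J)*(-½ + J) (q(J) = (6 + J)*(J - 3*⅙) = (6 + J)*(J - ½) = (6 + J)*(-½ + J))
Y(X, G) = -4*X (Y(X, G) = X*(6 + (-3 + (-2)² + (11/2)*(-2))) = X*(6 + (-3 + 4 - 11)) = X*(6 - 10) = X*(-4) = -4*X)
6924*Y(-3, 3) = 6924*(-4*(-3)) = 6924*12 = 83088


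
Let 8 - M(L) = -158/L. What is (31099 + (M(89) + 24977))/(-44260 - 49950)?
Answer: -2495817/4192345 ≈ -0.59533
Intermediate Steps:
M(L) = 8 + 158/L (M(L) = 8 - (-158)/L = 8 + 158/L)
(31099 + (M(89) + 24977))/(-44260 - 49950) = (31099 + ((8 + 158/89) + 24977))/(-44260 - 49950) = (31099 + ((8 + 158*(1/89)) + 24977))/(-94210) = (31099 + ((8 + 158/89) + 24977))*(-1/94210) = (31099 + (870/89 + 24977))*(-1/94210) = (31099 + 2223823/89)*(-1/94210) = (4991634/89)*(-1/94210) = -2495817/4192345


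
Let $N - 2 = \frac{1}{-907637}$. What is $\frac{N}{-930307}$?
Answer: $- \frac{1815273}{844381054559} \approx -2.1498 \cdot 10^{-6}$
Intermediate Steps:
$N = \frac{1815273}{907637}$ ($N = 2 + \frac{1}{-907637} = 2 - \frac{1}{907637} = \frac{1815273}{907637} \approx 2.0$)
$\frac{N}{-930307} = \frac{1815273}{907637 \left(-930307\right)} = \frac{1815273}{907637} \left(- \frac{1}{930307}\right) = - \frac{1815273}{844381054559}$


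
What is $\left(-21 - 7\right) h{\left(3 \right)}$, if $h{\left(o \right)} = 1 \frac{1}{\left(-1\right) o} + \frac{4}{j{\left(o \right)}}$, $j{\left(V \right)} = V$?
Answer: $-28$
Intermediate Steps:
$h{\left(o \right)} = \frac{3}{o}$ ($h{\left(o \right)} = 1 \frac{1}{\left(-1\right) o} + \frac{4}{o} = 1 \left(- \frac{1}{o}\right) + \frac{4}{o} = - \frac{1}{o} + \frac{4}{o} = \frac{3}{o}$)
$\left(-21 - 7\right) h{\left(3 \right)} = \left(-21 - 7\right) \frac{3}{3} = - 28 \cdot 3 \cdot \frac{1}{3} = \left(-28\right) 1 = -28$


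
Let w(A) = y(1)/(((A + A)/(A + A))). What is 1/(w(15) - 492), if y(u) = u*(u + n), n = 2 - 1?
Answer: -1/490 ≈ -0.0020408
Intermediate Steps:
n = 1
y(u) = u*(1 + u) (y(u) = u*(u + 1) = u*(1 + u))
w(A) = 2 (w(A) = (1*(1 + 1))/(((A + A)/(A + A))) = (1*2)/(((2*A)/((2*A)))) = 2/(((2*A)*(1/(2*A)))) = 2/1 = 2*1 = 2)
1/(w(15) - 492) = 1/(2 - 492) = 1/(-490) = -1/490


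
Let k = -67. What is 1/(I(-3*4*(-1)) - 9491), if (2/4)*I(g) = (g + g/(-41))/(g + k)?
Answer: -451/4280633 ≈ -0.00010536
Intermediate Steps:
I(g) = 80*g/(41*(-67 + g)) (I(g) = 2*((g + g/(-41))/(g - 67)) = 2*((g + g*(-1/41))/(-67 + g)) = 2*((g - g/41)/(-67 + g)) = 2*((40*g/41)/(-67 + g)) = 2*(40*g/(41*(-67 + g))) = 80*g/(41*(-67 + g)))
1/(I(-3*4*(-1)) - 9491) = 1/(80*(-3*4*(-1))/(41*(-67 - 3*4*(-1))) - 9491) = 1/(80*(-12*(-1))/(41*(-67 - 12*(-1))) - 9491) = 1/((80/41)*12/(-67 + 12) - 9491) = 1/((80/41)*12/(-55) - 9491) = 1/((80/41)*12*(-1/55) - 9491) = 1/(-192/451 - 9491) = 1/(-4280633/451) = -451/4280633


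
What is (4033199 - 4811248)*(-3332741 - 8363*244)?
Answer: 4180700806337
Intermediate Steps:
(4033199 - 4811248)*(-3332741 - 8363*244) = -778049*(-3332741 - 2040572) = -778049*(-5373313) = 4180700806337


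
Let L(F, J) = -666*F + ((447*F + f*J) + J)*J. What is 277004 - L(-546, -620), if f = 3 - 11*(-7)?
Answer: -182541472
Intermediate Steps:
f = 80 (f = 3 + 77 = 80)
L(F, J) = -666*F + J*(81*J + 447*F) (L(F, J) = -666*F + ((447*F + 80*J) + J)*J = -666*F + ((80*J + 447*F) + J)*J = -666*F + (81*J + 447*F)*J = -666*F + J*(81*J + 447*F))
277004 - L(-546, -620) = 277004 - (-666*(-546) + 81*(-620)² + 447*(-546)*(-620)) = 277004 - (363636 + 81*384400 + 151318440) = 277004 - (363636 + 31136400 + 151318440) = 277004 - 1*182818476 = 277004 - 182818476 = -182541472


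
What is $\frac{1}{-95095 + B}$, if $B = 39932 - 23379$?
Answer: $- \frac{1}{78542} \approx -1.2732 \cdot 10^{-5}$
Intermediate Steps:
$B = 16553$ ($B = 39932 - 23379 = 16553$)
$\frac{1}{-95095 + B} = \frac{1}{-95095 + 16553} = \frac{1}{-78542} = - \frac{1}{78542}$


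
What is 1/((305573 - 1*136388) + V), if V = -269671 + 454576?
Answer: 1/354090 ≈ 2.8241e-6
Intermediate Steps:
V = 184905
1/((305573 - 1*136388) + V) = 1/((305573 - 1*136388) + 184905) = 1/((305573 - 136388) + 184905) = 1/(169185 + 184905) = 1/354090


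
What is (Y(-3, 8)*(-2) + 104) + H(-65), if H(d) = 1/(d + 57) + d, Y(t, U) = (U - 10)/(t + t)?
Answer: 917/24 ≈ 38.208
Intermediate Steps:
Y(t, U) = (-10 + U)/(2*t) (Y(t, U) = (-10 + U)/((2*t)) = (-10 + U)*(1/(2*t)) = (-10 + U)/(2*t))
H(d) = d + 1/(57 + d) (H(d) = 1/(57 + d) + d = d + 1/(57 + d))
(Y(-3, 8)*(-2) + 104) + H(-65) = (((½)*(-10 + 8)/(-3))*(-2) + 104) + (1 + (-65)² + 57*(-65))/(57 - 65) = (((½)*(-⅓)*(-2))*(-2) + 104) + (1 + 4225 - 3705)/(-8) = ((⅓)*(-2) + 104) - ⅛*521 = (-⅔ + 104) - 521/8 = 310/3 - 521/8 = 917/24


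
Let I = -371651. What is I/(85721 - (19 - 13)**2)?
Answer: -371651/85685 ≈ -4.3374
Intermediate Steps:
I/(85721 - (19 - 13)**2) = -371651/(85721 - (19 - 13)**2) = -371651/(85721 - 1*6**2) = -371651/(85721 - 1*36) = -371651/(85721 - 36) = -371651/85685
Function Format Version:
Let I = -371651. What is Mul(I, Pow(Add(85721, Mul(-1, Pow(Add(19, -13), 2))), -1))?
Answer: Rational(-371651, 85685) ≈ -4.3374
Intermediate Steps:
Mul(I, Pow(Add(85721, Mul(-1, Pow(Add(19, -13), 2))), -1)) = Mul(-371651, Pow(Add(85721, Mul(-1, Pow(Add(19, -13), 2))), -1)) = Mul(-371651, Pow(Add(85721, Mul(-1, Pow(6, 2))), -1)) = Mul(-371651, Pow(Add(85721, Mul(-1, 36)), -1)) = Mul(-371651, Pow(Add(85721, -36), -1)) = Mul(-371651, Pow(85685, -1)) = Mul(-371651, Rational(1, 85685)) = Rational(-371651, 85685)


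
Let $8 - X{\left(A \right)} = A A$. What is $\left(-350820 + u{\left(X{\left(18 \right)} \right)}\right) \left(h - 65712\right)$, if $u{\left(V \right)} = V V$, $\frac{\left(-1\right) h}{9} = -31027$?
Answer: $-53588593884$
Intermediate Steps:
$X{\left(A \right)} = 8 - A^{2}$ ($X{\left(A \right)} = 8 - A A = 8 - A^{2}$)
$h = 279243$ ($h = \left(-9\right) \left(-31027\right) = 279243$)
$u{\left(V \right)} = V^{2}$
$\left(-350820 + u{\left(X{\left(18 \right)} \right)}\right) \left(h - 65712\right) = \left(-350820 + \left(8 - 18^{2}\right)^{2}\right) \left(279243 - 65712\right) = \left(-350820 + \left(8 - 324\right)^{2}\right) 213531 = \left(-350820 + \left(-316\right)^{2}\right) 213531 = \left(-350820 + 99856\right) 213531 = \left(-250964\right) 213531 = -53588593884$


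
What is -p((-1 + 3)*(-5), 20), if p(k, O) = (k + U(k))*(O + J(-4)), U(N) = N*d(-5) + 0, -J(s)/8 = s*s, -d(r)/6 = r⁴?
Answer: 4048920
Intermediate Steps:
d(r) = -6*r⁴
J(s) = -8*s² (J(s) = -8*s*s = -8*s²)
U(N) = -3750*N (U(N) = N*(-6*(-5)⁴) + 0 = N*(-6*625) + 0 = N*(-3750) + 0 = -3750*N + 0 = -3750*N)
p(k, O) = -3749*k*(-128 + O) (p(k, O) = (k - 3750*k)*(O - 8*(-4)²) = (-3749*k)*(O - 8*16) = (-3749*k)*(O - 128) = (-3749*k)*(-128 + O) = -3749*k*(-128 + O))
-p((-1 + 3)*(-5), 20) = -3749*(-1 + 3)*(-5)*(128 - 1*20) = -3749*2*(-5)*(128 - 20) = -3749*(-10)*108 = -1*(-4048920) = 4048920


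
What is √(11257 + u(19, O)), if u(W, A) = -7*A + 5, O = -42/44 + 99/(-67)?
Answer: √24505667142/1474 ≈ 106.20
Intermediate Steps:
O = -3585/1474 (O = -42*1/44 + 99*(-1/67) = -21/22 - 99/67 = -3585/1474 ≈ -2.4322)
u(W, A) = 5 - 7*A
√(11257 + u(19, O)) = √(11257 + (5 - 7*(-3585/1474))) = √(11257 + (5 + 25095/1474)) = √(11257 + 32465/1474) = √(16625283/1474) = √24505667142/1474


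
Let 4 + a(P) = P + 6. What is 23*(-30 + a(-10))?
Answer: -874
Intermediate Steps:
a(P) = 2 + P (a(P) = -4 + (P + 6) = -4 + (6 + P) = 2 + P)
23*(-30 + a(-10)) = 23*(-30 + (2 - 10)) = 23*(-30 - 8) = 23*(-38) = -874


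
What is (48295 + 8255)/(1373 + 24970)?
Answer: 18850/8781 ≈ 2.1467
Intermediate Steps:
(48295 + 8255)/(1373 + 24970) = 56550/26343 = 56550*(1/26343) = 18850/8781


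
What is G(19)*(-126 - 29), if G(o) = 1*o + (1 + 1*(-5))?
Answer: -2325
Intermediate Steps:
G(o) = -4 + o (G(o) = o + (1 - 5) = o - 4 = -4 + o)
G(19)*(-126 - 29) = (-4 + 19)*(-126 - 29) = 15*(-155) = -2325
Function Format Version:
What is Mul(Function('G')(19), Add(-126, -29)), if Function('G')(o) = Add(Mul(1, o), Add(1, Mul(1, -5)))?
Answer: -2325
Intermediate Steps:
Function('G')(o) = Add(-4, o) (Function('G')(o) = Add(o, Add(1, -5)) = Add(o, -4) = Add(-4, o))
Mul(Function('G')(19), Add(-126, -29)) = Mul(Add(-4, 19), Add(-126, -29)) = Mul(15, -155) = -2325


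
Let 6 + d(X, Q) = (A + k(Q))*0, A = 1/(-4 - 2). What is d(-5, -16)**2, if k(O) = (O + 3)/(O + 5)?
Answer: 36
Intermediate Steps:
k(O) = (3 + O)/(5 + O)
A = -1/6 (A = 1/(-6) = -1/6 ≈ -0.16667)
d(X, Q) = -6 (d(X, Q) = -6 + (-1/6 + (3 + Q)/(5 + Q))*0 = -6 + 0 = -6)
d(-5, -16)**2 = (-6)**2 = 36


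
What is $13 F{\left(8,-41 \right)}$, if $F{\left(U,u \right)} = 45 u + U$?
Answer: $-23881$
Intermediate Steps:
$F{\left(U,u \right)} = U + 45 u$
$13 F{\left(8,-41 \right)} = 13 \left(8 + 45 \left(-41\right)\right) = 13 \left(8 - 1845\right) = 13 \left(-1837\right) = -23881$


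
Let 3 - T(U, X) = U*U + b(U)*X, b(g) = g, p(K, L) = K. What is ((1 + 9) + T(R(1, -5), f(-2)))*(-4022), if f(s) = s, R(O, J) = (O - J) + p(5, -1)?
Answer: 345892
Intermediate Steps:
R(O, J) = 5 + O - J (R(O, J) = (O - J) + 5 = 5 + O - J)
T(U, X) = 3 - U² - U*X (T(U, X) = 3 - (U*U + U*X) = 3 - (U² + U*X) = 3 + (-U² - U*X) = 3 - U² - U*X)
((1 + 9) + T(R(1, -5), f(-2)))*(-4022) = ((1 + 9) + (3 - (5 + 1 - 1*(-5))² - 1*(5 + 1 - 1*(-5))*(-2)))*(-4022) = (10 + (3 - (5 + 1 + 5)² - 1*(5 + 1 + 5)*(-2)))*(-4022) = (10 + (3 - 1*11² - 1*11*(-2)))*(-4022) = (10 + (3 - 1*121 + 22))*(-4022) = (10 + (3 - 121 + 22))*(-4022) = (10 - 96)*(-4022) = -86*(-4022) = 345892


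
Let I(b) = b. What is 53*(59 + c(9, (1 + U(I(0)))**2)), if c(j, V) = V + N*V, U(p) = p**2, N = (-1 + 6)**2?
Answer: 4505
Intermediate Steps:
N = 25 (N = 5**2 = 25)
c(j, V) = 26*V (c(j, V) = V + 25*V = 26*V)
53*(59 + c(9, (1 + U(I(0)))**2)) = 53*(59 + 26*(1 + 0**2)**2) = 53*(59 + 26*(1 + 0)**2) = 53*(59 + 26*1**2) = 53*(59 + 26*1) = 53*(59 + 26) = 53*85 = 4505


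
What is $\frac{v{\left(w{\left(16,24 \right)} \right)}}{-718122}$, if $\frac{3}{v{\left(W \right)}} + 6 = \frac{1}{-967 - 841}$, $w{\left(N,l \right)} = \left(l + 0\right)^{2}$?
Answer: $\frac{904}{1298484263} \approx 6.962 \cdot 10^{-7}$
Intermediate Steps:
$w{\left(N,l \right)} = l^{2}$
$v{\left(W \right)} = - \frac{5424}{10849}$ ($v{\left(W \right)} = \frac{3}{-6 + \frac{1}{-967 - 841}} = \frac{3}{-6 + \frac{1}{-1808}} = \frac{3}{-6 - \frac{1}{1808}} = \frac{3}{- \frac{10849}{1808}} = 3 \left(- \frac{1808}{10849}\right) = - \frac{5424}{10849}$)
$\frac{v{\left(w{\left(16,24 \right)} \right)}}{-718122} = - \frac{5424}{10849 \left(-718122\right)} = \left(- \frac{5424}{10849}\right) \left(- \frac{1}{718122}\right) = \frac{904}{1298484263}$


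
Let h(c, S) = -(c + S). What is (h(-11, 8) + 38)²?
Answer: 1681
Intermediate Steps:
h(c, S) = -S - c (h(c, S) = -(S + c) = -S - c)
(h(-11, 8) + 38)² = ((-1*8 - 1*(-11)) + 38)² = ((-8 + 11) + 38)² = (3 + 38)² = 41² = 1681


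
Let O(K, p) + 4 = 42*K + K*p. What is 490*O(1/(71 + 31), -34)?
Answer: -98000/51 ≈ -1921.6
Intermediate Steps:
O(K, p) = -4 + 42*K + K*p (O(K, p) = -4 + (42*K + K*p) = -4 + 42*K + K*p)
490*O(1/(71 + 31), -34) = 490*(-4 + 42/(71 + 31) - 34/(71 + 31)) = 490*(-4 + 42/102 - 34/102) = 490*(-4 + 42*(1/102) + (1/102)*(-34)) = 490*(-4 + 7/17 - ⅓) = 490*(-200/51) = -98000/51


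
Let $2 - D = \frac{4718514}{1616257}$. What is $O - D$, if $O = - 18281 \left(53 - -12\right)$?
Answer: $- \frac{1920540138105}{1616257} \approx -1.1883 \cdot 10^{6}$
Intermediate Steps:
$O = -1188265$ ($O = - 18281 \left(53 + 12\right) = \left(-18281\right) 65 = -1188265$)
$D = - \frac{1486000}{1616257}$ ($D = 2 - \frac{4718514}{1616257} = - \frac{1486000}{1616257} \approx -0.91941$)
$O - D = -1188265 - - \frac{1486000}{1616257} = -1188265 + \frac{1486000}{1616257} = - \frac{1920540138105}{1616257}$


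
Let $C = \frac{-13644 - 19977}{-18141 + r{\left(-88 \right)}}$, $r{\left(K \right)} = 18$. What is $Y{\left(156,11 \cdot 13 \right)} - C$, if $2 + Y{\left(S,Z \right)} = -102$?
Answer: $- \frac{91353}{863} \approx -105.86$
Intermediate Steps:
$Y{\left(S,Z \right)} = -104$ ($Y{\left(S,Z \right)} = -2 - 102 = -104$)
$C = \frac{1601}{863}$ ($C = \frac{-13644 - 19977}{-18141 + 18} = - \frac{33621}{-18123} = \left(-33621\right) \left(- \frac{1}{18123}\right) = \frac{1601}{863} \approx 1.8552$)
$Y{\left(156,11 \cdot 13 \right)} - C = -104 - \frac{1601}{863} = - \frac{91353}{863}$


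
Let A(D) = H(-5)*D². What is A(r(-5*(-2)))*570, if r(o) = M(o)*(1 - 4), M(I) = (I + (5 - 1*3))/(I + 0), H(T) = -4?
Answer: -147744/5 ≈ -29549.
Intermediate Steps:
M(I) = (2 + I)/I (M(I) = (I + (5 - 3))/I = (I + 2)/I = (2 + I)/I)
r(o) = -3*(2 + o)/o (r(o) = ((2 + o)/o)*(1 - 4) = ((2 + o)/o)*(-3) = -3*(2 + o)/o)
A(D) = -4*D²
A(r(-5*(-2)))*570 = -4*(-3 - 6/((-5*(-2))))²*570 = -4*(-3 - 6/10)²*570 = -4*(-3 - 6*⅒)²*570 = -4*(-3 - ⅗)²*570 = -4*(-18/5)²*570 = -4*324/25*570 = -1296/25*570 = -147744/5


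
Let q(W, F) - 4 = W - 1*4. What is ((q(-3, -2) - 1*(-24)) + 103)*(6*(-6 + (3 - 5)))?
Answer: -5952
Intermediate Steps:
q(W, F) = W (q(W, F) = 4 + (W - 1*4) = 4 + (W - 4) = 4 + (-4 + W) = W)
((q(-3, -2) - 1*(-24)) + 103)*(6*(-6 + (3 - 5))) = ((-3 - 1*(-24)) + 103)*(6*(-6 + (3 - 5))) = ((-3 + 24) + 103)*(6*(-6 - 2)) = (21 + 103)*(6*(-8)) = 124*(-48) = -5952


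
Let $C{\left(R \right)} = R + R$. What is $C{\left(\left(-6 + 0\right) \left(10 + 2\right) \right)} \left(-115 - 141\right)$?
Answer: $36864$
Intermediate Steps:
$C{\left(R \right)} = 2 R$
$C{\left(\left(-6 + 0\right) \left(10 + 2\right) \right)} \left(-115 - 141\right) = 2 \left(-6 + 0\right) \left(10 + 2\right) \left(-115 - 141\right) = 2 \left(\left(-6\right) 12\right) \left(-256\right) = 2 \left(-72\right) \left(-256\right) = \left(-144\right) \left(-256\right) = 36864$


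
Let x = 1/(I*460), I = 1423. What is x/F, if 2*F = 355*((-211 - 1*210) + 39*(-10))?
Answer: -1/94228427450 ≈ -1.0613e-11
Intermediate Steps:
F = -287905/2 (F = (355*((-211 - 1*210) + 39*(-10)))/2 = (355*((-211 - 210) - 390))/2 = (355*(-421 - 390))/2 = (355*(-811))/2 = (½)*(-287905) = -287905/2 ≈ -1.4395e+5)
x = 1/654580 (x = 1/(1423*460) = 1/654580 ≈ 1.5277e-6)
x/F = 1/(654580*(-287905/2)) = (1/654580)*(-2/287905) = -1/94228427450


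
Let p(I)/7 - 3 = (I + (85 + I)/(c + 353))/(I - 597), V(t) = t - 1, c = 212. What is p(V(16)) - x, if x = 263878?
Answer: -17352831467/65766 ≈ -2.6386e+5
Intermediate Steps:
V(t) = -1 + t
p(I) = 21 + 7*(17/113 + 566*I/565)/(-597 + I) (p(I) = 21 + 7*((I + (85 + I)/(212 + 353))/(I - 597)) = 21 + 7*((I + (85 + I)/565)/(-597 + I)) = 21 + 7*((I + (85 + I)*(1/565))/(-597 + I)) = 21 + 7*((I + (17/113 + I/565))/(-597 + I)) = 21 + 7*((17/113 + 566*I/565)/(-597 + I)) = 21 + 7*(17/113 + 566*I/565)/(-597 + I))
p(V(16)) - x = 7*(-1011830 + 2261*(-1 + 16))/(565*(-597 + (-1 + 16))) - 1*263878 = 7*(-1011830 + 2261*15)/(565*(-597 + 15)) - 263878 = (7/565)*(-1011830 + 33915)/(-582) - 263878 = (7/565)*(-1/582)*(-977915) - 263878 = 1369081/65766 - 263878 = -17352831467/65766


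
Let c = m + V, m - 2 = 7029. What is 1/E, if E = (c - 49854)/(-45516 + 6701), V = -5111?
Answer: 38815/47934 ≈ 0.80976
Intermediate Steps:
m = 7031 (m = 2 + 7029 = 7031)
c = 1920 (c = 7031 - 5111 = 1920)
E = 47934/38815 (E = (1920 - 49854)/(-45516 + 6701) = -47934/(-38815) = -47934*(-1/38815) = 47934/38815 ≈ 1.2349)
1/E = 1/(47934/38815) = 38815/47934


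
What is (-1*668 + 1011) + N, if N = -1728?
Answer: -1385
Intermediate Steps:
(-1*668 + 1011) + N = (-1*668 + 1011) - 1728 = (-668 + 1011) - 1728 = 343 - 1728 = -1385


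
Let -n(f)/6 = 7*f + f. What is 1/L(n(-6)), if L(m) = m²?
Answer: 1/82944 ≈ 1.2056e-5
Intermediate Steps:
n(f) = -48*f (n(f) = -6*(7*f + f) = -48*f)
1/L(n(-6)) = 1/((-48*(-6))²) = 1/(288²) = 1/82944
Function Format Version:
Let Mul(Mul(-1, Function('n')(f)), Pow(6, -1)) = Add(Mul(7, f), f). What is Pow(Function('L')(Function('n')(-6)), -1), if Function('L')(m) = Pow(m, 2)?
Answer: Rational(1, 82944) ≈ 1.2056e-5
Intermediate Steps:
Function('n')(f) = Mul(-48, f) (Function('n')(f) = Mul(-6, Add(Mul(7, f), f)) = Mul(-6, Mul(8, f)) = Mul(-48, f))
Pow(Function('L')(Function('n')(-6)), -1) = Pow(Pow(Mul(-48, -6), 2), -1) = Pow(Pow(288, 2), -1) = Pow(82944, -1) = Rational(1, 82944)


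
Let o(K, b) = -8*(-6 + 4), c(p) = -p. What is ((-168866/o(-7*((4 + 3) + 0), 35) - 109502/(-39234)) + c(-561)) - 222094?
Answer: -36422387041/156936 ≈ -2.3208e+5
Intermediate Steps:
o(K, b) = 16 (o(K, b) = -8*(-2) = 16)
((-168866/o(-7*((4 + 3) + 0), 35) - 109502/(-39234)) + c(-561)) - 222094 = ((-168866/16 - 109502/(-39234)) - 1*(-561)) - 222094 = ((-168866*1/16 - 109502*(-1/39234)) + 561) - 222094 = ((-84433/8 + 54751/19617) + 561) - 222094 = (-1655884153/156936 + 561) - 222094 = -1567843057/156936 - 222094 = -36422387041/156936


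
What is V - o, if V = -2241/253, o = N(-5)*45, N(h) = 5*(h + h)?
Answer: 567009/253 ≈ 2241.1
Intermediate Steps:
N(h) = 10*h (N(h) = 5*(2*h) = 10*h)
o = -2250 (o = (10*(-5))*45 = -50*45 = -2250)
V = -2241/253 (V = -2241*1/253 = -2241/253 ≈ -8.8577)
V - o = -2241/253 - 1*(-2250) = -2241/253 + 2250 = 567009/253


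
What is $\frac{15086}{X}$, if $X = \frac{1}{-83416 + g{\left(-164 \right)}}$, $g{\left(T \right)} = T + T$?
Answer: $-1263361984$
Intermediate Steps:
$g{\left(T \right)} = 2 T$
$X = - \frac{1}{83744}$ ($X = \frac{1}{-83416 + 2 \left(-164\right)} = \frac{1}{-83416 - 328} = \frac{1}{-83744} = - \frac{1}{83744} \approx -1.1941 \cdot 10^{-5}$)
$\frac{15086}{X} = \frac{15086}{- \frac{1}{83744}} = 15086 \left(-83744\right) = -1263361984$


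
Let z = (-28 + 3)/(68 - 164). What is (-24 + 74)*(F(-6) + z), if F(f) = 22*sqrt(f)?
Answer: 625/48 + 1100*I*sqrt(6) ≈ 13.021 + 2694.4*I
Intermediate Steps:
z = 25/96 (z = -25/(-96) = -25*(-1/96) = 25/96 ≈ 0.26042)
(-24 + 74)*(F(-6) + z) = (-24 + 74)*(22*sqrt(-6) + 25/96) = 50*(22*(I*sqrt(6)) + 25/96) = 50*(22*I*sqrt(6) + 25/96) = 50*(25/96 + 22*I*sqrt(6)) = 625/48 + 1100*I*sqrt(6)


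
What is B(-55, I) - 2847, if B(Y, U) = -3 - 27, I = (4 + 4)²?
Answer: -2877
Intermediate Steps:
I = 64 (I = 8² = 64)
B(Y, U) = -30
B(-55, I) - 2847 = -30 - 2847 = -2877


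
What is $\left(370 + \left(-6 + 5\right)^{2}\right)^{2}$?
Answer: $137641$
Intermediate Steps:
$\left(370 + \left(-6 + 5\right)^{2}\right)^{2} = \left(370 + \left(-1\right)^{2}\right)^{2} = \left(370 + 1\right)^{2} = 371^{2} = 137641$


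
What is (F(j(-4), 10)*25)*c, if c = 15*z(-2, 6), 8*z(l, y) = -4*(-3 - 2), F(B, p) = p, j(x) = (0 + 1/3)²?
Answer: 9375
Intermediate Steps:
j(x) = ⅑ (j(x) = (0 + ⅓)² = (⅓)² = ⅑)
z(l, y) = 5/2 (z(l, y) = (-4*(-3 - 2))/8 = (-4*(-5))/8 = (⅛)*20 = 5/2)
c = 75/2 (c = 15*(5/2) = 75/2 ≈ 37.500)
(F(j(-4), 10)*25)*c = (10*25)*(75/2) = 250*(75/2) = 9375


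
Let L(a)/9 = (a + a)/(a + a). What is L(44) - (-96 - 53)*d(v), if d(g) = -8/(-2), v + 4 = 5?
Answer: 605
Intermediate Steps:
v = 1 (v = -4 + 5 = 1)
d(g) = 4 (d(g) = -8*(-1/2) = 4)
L(a) = 9 (L(a) = 9*((a + a)/(a + a)) = 9*((2*a)/((2*a))) = 9*((2*a)*(1/(2*a))) = 9*1 = 9)
L(44) - (-96 - 53)*d(v) = 9 - (-96 - 53)*4 = 9 - (-149)*4 = 9 - 1*(-596) = 9 + 596 = 605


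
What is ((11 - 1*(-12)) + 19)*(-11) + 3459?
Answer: 2997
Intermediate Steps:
((11 - 1*(-12)) + 19)*(-11) + 3459 = ((11 + 12) + 19)*(-11) + 3459 = (23 + 19)*(-11) + 3459 = 42*(-11) + 3459 = -462 + 3459 = 2997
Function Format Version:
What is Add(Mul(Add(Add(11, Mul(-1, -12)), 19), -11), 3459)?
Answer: 2997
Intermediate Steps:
Add(Mul(Add(Add(11, Mul(-1, -12)), 19), -11), 3459) = Add(Mul(Add(Add(11, 12), 19), -11), 3459) = Add(Mul(Add(23, 19), -11), 3459) = Add(Mul(42, -11), 3459) = Add(-462, 3459) = 2997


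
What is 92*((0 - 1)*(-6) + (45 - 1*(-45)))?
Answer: 8832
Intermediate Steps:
92*((0 - 1)*(-6) + (45 - 1*(-45))) = 92*(-1*(-6) + (45 + 45)) = 92*(6 + 90) = 92*96 = 8832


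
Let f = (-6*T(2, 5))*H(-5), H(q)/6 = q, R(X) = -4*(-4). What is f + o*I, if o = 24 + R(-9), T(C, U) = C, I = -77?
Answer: -2720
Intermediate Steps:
R(X) = 16
H(q) = 6*q
f = 360 (f = (-6*2)*(6*(-5)) = -12*(-30) = 360)
o = 40 (o = 24 + 16 = 40)
f + o*I = 360 + 40*(-77) = 360 - 3080 = -2720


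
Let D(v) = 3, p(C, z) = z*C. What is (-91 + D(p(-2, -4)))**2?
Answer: 7744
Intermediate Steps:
p(C, z) = C*z
(-91 + D(p(-2, -4)))**2 = (-91 + 3)**2 = (-88)**2 = 7744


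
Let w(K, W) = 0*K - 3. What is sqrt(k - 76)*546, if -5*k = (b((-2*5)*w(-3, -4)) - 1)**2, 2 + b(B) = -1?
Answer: 3276*I*sqrt(55)/5 ≈ 4859.1*I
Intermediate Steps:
w(K, W) = -3 (w(K, W) = 0 - 3 = -3)
b(B) = -3 (b(B) = -2 - 1 = -3)
k = -16/5 (k = -(-3 - 1)**2/5 = -1/5*(-4)**2 = -1/5*16 = -16/5 ≈ -3.2000)
sqrt(k - 76)*546 = sqrt(-16/5 - 76)*546 = sqrt(-396/5)*546 = (6*I*sqrt(55)/5)*546 = 3276*I*sqrt(55)/5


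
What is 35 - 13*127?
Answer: -1616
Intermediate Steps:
35 - 13*127 = 35 - 1651 = -1616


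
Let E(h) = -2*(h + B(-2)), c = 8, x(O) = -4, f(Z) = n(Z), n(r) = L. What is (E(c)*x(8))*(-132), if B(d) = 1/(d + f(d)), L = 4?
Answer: -8976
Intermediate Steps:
n(r) = 4
f(Z) = 4
B(d) = 1/(4 + d) (B(d) = 1/(d + 4) = 1/(4 + d))
E(h) = -1 - 2*h (E(h) = -2*(h + 1/(4 - 2)) = -2*(h + 1/2) = -2*(1/2 + h) = -1 - 2*h)
(E(c)*x(8))*(-132) = ((-1 - 2*8)*(-4))*(-132) = ((-1 - 16)*(-4))*(-132) = -17*(-4)*(-132) = 68*(-132) = -8976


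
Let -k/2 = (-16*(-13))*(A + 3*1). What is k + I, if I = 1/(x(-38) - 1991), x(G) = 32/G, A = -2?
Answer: -15743539/37845 ≈ -416.00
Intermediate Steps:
k = -416 (k = -2*(-16*(-13))*(-2 + 3*1) = -416*(-2 + 3) = -416 ≈ -416.00)
I = -19/37845 (I = 1/(32/(-38) - 1991) = 1/(32*(-1/38) - 1991) = 1/(-16/19 - 1991) = 1/(-37845/19) = -19/37845 ≈ -0.00050205)
k + I = -416 - 19/37845 = -15743539/37845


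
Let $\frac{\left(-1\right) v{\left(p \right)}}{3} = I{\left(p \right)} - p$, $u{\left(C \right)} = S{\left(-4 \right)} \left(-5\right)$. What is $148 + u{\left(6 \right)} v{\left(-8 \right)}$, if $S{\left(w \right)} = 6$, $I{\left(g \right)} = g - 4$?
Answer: $-212$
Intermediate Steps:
$I{\left(g \right)} = -4 + g$ ($I{\left(g \right)} = g - 4 = -4 + g$)
$u{\left(C \right)} = -30$ ($u{\left(C \right)} = 6 \left(-5\right) = -30$)
$v{\left(p \right)} = 12$ ($v{\left(p \right)} = - 3 \left(\left(-4 + p\right) - p\right) = \left(-3\right) \left(-4\right) = 12$)
$148 + u{\left(6 \right)} v{\left(-8 \right)} = 148 - 360 = -212$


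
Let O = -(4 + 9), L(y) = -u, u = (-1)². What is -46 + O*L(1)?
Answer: -33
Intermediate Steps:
u = 1
L(y) = -1 (L(y) = -1*1 = -1)
O = -13 (O = -1*13 = -13)
-46 + O*L(1) = -46 - 13*(-1) = -46 + 13 = -33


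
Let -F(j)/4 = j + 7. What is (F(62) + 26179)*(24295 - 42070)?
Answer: -460425825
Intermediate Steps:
F(j) = -28 - 4*j (F(j) = -4*(j + 7) = -4*(7 + j) = -28 - 4*j)
(F(62) + 26179)*(24295 - 42070) = ((-28 - 4*62) + 26179)*(24295 - 42070) = ((-28 - 248) + 26179)*(-17775) = (-276 + 26179)*(-17775) = 25903*(-17775) = -460425825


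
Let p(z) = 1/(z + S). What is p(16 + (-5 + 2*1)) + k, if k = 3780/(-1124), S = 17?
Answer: -28069/8430 ≈ -3.3297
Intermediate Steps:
k = -945/281 (k = 3780*(-1/1124) = -945/281 ≈ -3.3630)
p(z) = 1/(17 + z) (p(z) = 1/(z + 17) = 1/(17 + z))
p(16 + (-5 + 2*1)) + k = 1/(17 + (16 + (-5 + 2*1))) - 945/281 = 1/(17 + (16 + (-5 + 2))) - 945/281 = 1/(17 + (16 - 3)) - 945/281 = 1/(17 + 13) - 945/281 = 1/30 - 945/281 = -28069/8430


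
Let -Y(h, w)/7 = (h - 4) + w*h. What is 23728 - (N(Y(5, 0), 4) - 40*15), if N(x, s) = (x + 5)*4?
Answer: 24336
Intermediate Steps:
Y(h, w) = 28 - 7*h - 7*h*w (Y(h, w) = -7*((h - 4) + w*h) = -7*((-4 + h) + h*w) = -7*(-4 + h + h*w) = 28 - 7*h - 7*h*w)
N(x, s) = 20 + 4*x (N(x, s) = (5 + x)*4 = 20 + 4*x)
23728 - (N(Y(5, 0), 4) - 40*15) = 23728 - ((20 + 4*(28 - 7*5 - 7*5*0)) - 40*15) = 23728 - ((20 + 4*(28 - 35 + 0)) - 600) = 23728 - ((20 + 4*(-7)) - 600) = 23728 - ((20 - 28) - 600) = 23728 - (-8 - 600) = 23728 - 1*(-608) = 23728 + 608 = 24336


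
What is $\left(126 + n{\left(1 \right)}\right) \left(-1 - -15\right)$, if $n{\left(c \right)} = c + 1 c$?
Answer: $1792$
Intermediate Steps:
$n{\left(c \right)} = 2 c$ ($n{\left(c \right)} = c + c = 2 c$)
$\left(126 + n{\left(1 \right)}\right) \left(-1 - -15\right) = \left(126 + 2 \cdot 1\right) \left(-1 - -15\right) = \left(126 + 2\right) \left(-1 + 15\right) = 128 \cdot 14 = 1792$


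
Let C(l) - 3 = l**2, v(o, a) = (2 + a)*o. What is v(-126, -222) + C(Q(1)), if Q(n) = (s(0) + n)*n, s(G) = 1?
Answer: 27727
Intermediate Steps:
v(o, a) = o*(2 + a)
Q(n) = n*(1 + n) (Q(n) = (1 + n)*n = n*(1 + n))
C(l) = 3 + l**2
v(-126, -222) + C(Q(1)) = -126*(2 - 222) + (3 + (1*(1 + 1))**2) = -126*(-220) + (3 + (1*2)**2) = 27720 + (3 + 2**2) = 27720 + (3 + 4) = 27720 + 7 = 27727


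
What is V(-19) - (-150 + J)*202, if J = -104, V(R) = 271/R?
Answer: 974581/19 ≈ 51294.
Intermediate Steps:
V(-19) - (-150 + J)*202 = 271/(-19) - (-150 - 104)*202 = 271*(-1/19) - (-254)*202 = -271/19 - 1*(-51308) = -271/19 + 51308 = 974581/19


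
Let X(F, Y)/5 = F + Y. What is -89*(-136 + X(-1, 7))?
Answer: 9434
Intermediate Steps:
X(F, Y) = 5*F + 5*Y (X(F, Y) = 5*(F + Y) = 5*F + 5*Y)
-89*(-136 + X(-1, 7)) = -89*(-136 + (5*(-1) + 5*7)) = -89*(-136 + (-5 + 35)) = -89*(-136 + 30) = -89*(-106) = 9434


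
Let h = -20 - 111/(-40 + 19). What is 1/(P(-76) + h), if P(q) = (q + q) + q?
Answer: -7/1699 ≈ -0.0041201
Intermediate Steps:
P(q) = 3*q (P(q) = 2*q + q = 3*q)
h = -103/7 (h = -20 - 111/(-21) = -20 - 1/21*(-111) = -20 + 37/7 = -103/7 ≈ -14.714)
1/(P(-76) + h) = 1/(3*(-76) - 103/7) = 1/(-228 - 103/7) = 1/(-1699/7) = -7/1699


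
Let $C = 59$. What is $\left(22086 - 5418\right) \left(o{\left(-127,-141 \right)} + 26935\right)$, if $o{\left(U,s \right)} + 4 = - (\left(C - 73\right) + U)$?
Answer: $451236096$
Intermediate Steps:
$o{\left(U,s \right)} = 10 - U$ ($o{\left(U,s \right)} = -4 - \left(\left(59 - 73\right) + U\right) = -4 - \left(-14 + U\right) = 10 - U$)
$\left(22086 - 5418\right) \left(o{\left(-127,-141 \right)} + 26935\right) = \left(22086 - 5418\right) \left(\left(10 - -127\right) + 26935\right) = 16668 \left(\left(10 + 127\right) + 26935\right) = 16668 \left(137 + 26935\right) = 16668 \cdot 27072 = 451236096$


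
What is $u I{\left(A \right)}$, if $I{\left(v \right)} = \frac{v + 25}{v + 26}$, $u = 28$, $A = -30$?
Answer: $35$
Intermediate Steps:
$I{\left(v \right)} = \frac{25 + v}{26 + v}$
$u I{\left(A \right)} = 28 \frac{25 - 30}{26 - 30} = 28 \frac{1}{-4} \left(-5\right) = 28 \left(\left(- \frac{1}{4}\right) \left(-5\right)\right) = 28 \cdot \frac{5}{4} = 35$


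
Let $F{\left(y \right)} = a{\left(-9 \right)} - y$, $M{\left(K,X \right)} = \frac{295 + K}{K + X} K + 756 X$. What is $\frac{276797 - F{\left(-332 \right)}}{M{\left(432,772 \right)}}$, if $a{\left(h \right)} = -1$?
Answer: $\frac{41608133}{87875874} \approx 0.47349$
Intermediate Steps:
$M{\left(K,X \right)} = 756 X + \frac{K \left(295 + K\right)}{K + X}$ ($M{\left(K,X \right)} = \frac{295 + K}{K + X} K + 756 X = \frac{K \left(295 + K\right)}{K + X} + 756 X = 756 X + \frac{K \left(295 + K\right)}{K + X}$)
$F{\left(y \right)} = -1 - y$
$\frac{276797 - F{\left(-332 \right)}}{M{\left(432,772 \right)}} = \frac{276797 - \left(-1 - -332\right)}{\frac{1}{432 + 772} \left(432^{2} + 295 \cdot 432 + 756 \cdot 772^{2} + 756 \cdot 432 \cdot 772\right)} = \frac{276797 - \left(-1 + 332\right)}{\frac{1}{1204} \left(186624 + 127440 + 756 \cdot 595984 + 252129024\right)} = \frac{276797 - 331}{\frac{1}{1204} \left(186624 + 127440 + 450563904 + 252129024\right)} = \frac{276797 - 331}{\frac{1}{1204} \cdot 703006992} = \frac{276466}{\frac{175751748}{301}} = 276466 \cdot \frac{301}{175751748} = \frac{41608133}{87875874}$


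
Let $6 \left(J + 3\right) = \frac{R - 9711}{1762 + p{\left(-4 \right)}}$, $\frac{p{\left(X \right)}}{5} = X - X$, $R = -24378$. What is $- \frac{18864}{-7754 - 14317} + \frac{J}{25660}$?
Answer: $\frac{113687261225}{133052580976} \approx 0.85445$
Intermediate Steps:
$p{\left(X \right)} = 0$ ($p{\left(X \right)} = 5 \left(X - X\right) = 5 \cdot 0 = 0$)
$J = - \frac{21935}{3524}$ ($J = -3 + \frac{\left(-24378 - 9711\right) \frac{1}{1762 + 0}}{6} = -3 + \frac{\left(-34089\right) \frac{1}{1762}}{6} = -3 + \frac{1}{6} \left(- \frac{34089}{1762}\right) = -3 - \frac{11363}{3524} = - \frac{21935}{3524} \approx -6.2245$)
$- \frac{18864}{-7754 - 14317} + \frac{J}{25660} = - \frac{18864}{-7754 - 14317} - \frac{21935}{3524 \cdot 25660} = - \frac{18864}{-7754 - 14317} - \frac{4387}{18085168} = - \frac{18864}{-22071} - \frac{4387}{18085168} = \left(-18864\right) \left(- \frac{1}{22071}\right) - \frac{4387}{18085168} = \frac{6288}{7357} - \frac{4387}{18085168} = \frac{113687261225}{133052580976}$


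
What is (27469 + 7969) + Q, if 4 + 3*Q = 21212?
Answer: 127522/3 ≈ 42507.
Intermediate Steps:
Q = 21208/3 (Q = -4/3 + (⅓)*21212 = -4/3 + 21212/3 = 21208/3 ≈ 7069.3)
(27469 + 7969) + Q = (27469 + 7969) + 21208/3 = 35438 + 21208/3 = 127522/3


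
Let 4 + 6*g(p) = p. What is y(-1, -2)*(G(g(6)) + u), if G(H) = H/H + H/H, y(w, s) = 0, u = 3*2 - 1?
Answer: 0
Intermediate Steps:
u = 5 (u = 6 - 1 = 5)
g(p) = -2/3 + p/6
G(H) = 2 (G(H) = 1 + 1 = 2)
y(-1, -2)*(G(g(6)) + u) = 0*(2 + 5) = 0*7 = 0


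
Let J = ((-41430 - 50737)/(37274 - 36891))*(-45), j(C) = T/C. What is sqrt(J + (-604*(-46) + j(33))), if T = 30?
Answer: sqrt(685372891731)/4213 ≈ 196.50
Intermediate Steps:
j(C) = 30/C
J = 4147515/383 (J = -92167/383*(-45) = 4147515/383 ≈ 10829.)
sqrt(J + (-604*(-46) + j(33))) = sqrt(4147515/383 + (-604*(-46) + 30/33)) = sqrt(4147515/383 + (27784 + 30*(1/33))) = sqrt(4147515/383 + (27784 + 10/11)) = sqrt(4147515/383 + 305634/11) = sqrt(162680487/4213) = sqrt(685372891731)/4213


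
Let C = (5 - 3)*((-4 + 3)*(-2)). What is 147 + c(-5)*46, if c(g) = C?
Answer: 331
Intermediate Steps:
C = 4 (C = 2*(-1*(-2)) = 2*2 = 4)
c(g) = 4
147 + c(-5)*46 = 147 + 4*46 = 147 + 184 = 331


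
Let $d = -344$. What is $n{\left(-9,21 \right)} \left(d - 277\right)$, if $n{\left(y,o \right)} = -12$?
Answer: $7452$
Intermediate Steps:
$n{\left(-9,21 \right)} \left(d - 277\right) = - 12 \left(-344 - 277\right) = \left(-12\right) \left(-621\right) = 7452$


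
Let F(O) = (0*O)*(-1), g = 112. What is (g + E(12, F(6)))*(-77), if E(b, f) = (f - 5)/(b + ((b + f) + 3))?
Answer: -232463/27 ≈ -8609.7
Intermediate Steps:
F(O) = 0 (F(O) = 0*(-1) = 0)
E(b, f) = (-5 + f)/(3 + f + 2*b) (E(b, f) = (-5 + f)/(b + (3 + b + f)) = (-5 + f)/(3 + f + 2*b))
(g + E(12, F(6)))*(-77) = (112 + (-5 + 0)/(3 + 0 + 2*12))*(-77) = (112 - 5/(3 + 0 + 24))*(-77) = (112 - 5/27)*(-77) = (3019/27)*(-77) = -232463/27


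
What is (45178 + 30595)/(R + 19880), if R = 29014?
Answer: 75773/48894 ≈ 1.5497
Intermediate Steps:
(45178 + 30595)/(R + 19880) = (45178 + 30595)/(29014 + 19880) = 75773/48894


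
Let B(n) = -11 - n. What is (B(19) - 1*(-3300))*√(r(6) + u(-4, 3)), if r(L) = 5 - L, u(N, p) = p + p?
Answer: 3270*√5 ≈ 7311.9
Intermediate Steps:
u(N, p) = 2*p
(B(19) - 1*(-3300))*√(r(6) + u(-4, 3)) = ((-11 - 1*19) - 1*(-3300))*√((5 - 1*6) + 2*3) = ((-11 - 19) + 3300)*√((5 - 6) + 6) = (-30 + 3300)*√(-1 + 6) = 3270*√5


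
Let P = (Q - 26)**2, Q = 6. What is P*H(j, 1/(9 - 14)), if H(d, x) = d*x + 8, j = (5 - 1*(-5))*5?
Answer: -800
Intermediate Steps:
j = 50 (j = (5 + 5)*5 = 10*5 = 50)
H(d, x) = 8 + d*x
P = 400 (P = (6 - 26)**2 = (-20)**2 = 400)
P*H(j, 1/(9 - 14)) = 400*(8 + 50/(9 - 14)) = 400*(8 + 50/(-5)) = 400*(8 + 50*(-1/5)) = 400*(8 - 10) = 400*(-2) = -800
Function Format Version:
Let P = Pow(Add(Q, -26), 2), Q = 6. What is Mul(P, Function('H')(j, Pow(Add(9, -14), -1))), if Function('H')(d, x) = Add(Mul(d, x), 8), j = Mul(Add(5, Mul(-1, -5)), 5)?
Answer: -800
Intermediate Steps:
j = 50 (j = Mul(Add(5, 5), 5) = Mul(10, 5) = 50)
Function('H')(d, x) = Add(8, Mul(d, x))
P = 400 (P = Pow(Add(6, -26), 2) = Pow(-20, 2) = 400)
Mul(P, Function('H')(j, Pow(Add(9, -14), -1))) = Mul(400, Add(8, Mul(50, Pow(Add(9, -14), -1)))) = Mul(400, Add(8, Mul(50, Pow(-5, -1)))) = Mul(400, Add(8, Mul(50, Rational(-1, 5)))) = Mul(400, Add(8, -10)) = Mul(400, -2) = -800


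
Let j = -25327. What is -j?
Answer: 25327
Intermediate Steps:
-j = -1*(-25327) = 25327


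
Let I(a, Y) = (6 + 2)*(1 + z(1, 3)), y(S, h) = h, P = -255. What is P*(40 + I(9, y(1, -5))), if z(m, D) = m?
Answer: -14280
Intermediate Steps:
I(a, Y) = 16 (I(a, Y) = (6 + 2)*(1 + 1) = 8*2 = 16)
P*(40 + I(9, y(1, -5))) = -255*(40 + 16) = -255*56 = -14280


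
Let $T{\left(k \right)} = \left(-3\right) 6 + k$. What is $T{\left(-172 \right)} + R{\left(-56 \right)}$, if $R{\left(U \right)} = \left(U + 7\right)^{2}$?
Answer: $2211$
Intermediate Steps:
$R{\left(U \right)} = \left(7 + U\right)^{2}$
$T{\left(k \right)} = -18 + k$
$T{\left(-172 \right)} + R{\left(-56 \right)} = \left(-18 - 172\right) + \left(7 - 56\right)^{2} = -190 + \left(-49\right)^{2} = -190 + 2401 = 2211$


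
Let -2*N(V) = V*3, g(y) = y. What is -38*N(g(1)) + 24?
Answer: 81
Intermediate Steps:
N(V) = -3*V/2 (N(V) = -V*3/2 = -3*V/2)
-38*N(g(1)) + 24 = -(-57) + 24 = -38*(-3/2) + 24 = 57 + 24 = 81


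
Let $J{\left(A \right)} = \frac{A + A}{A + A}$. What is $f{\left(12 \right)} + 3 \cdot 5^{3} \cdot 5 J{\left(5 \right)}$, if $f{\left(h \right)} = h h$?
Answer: $2019$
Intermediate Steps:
$f{\left(h \right)} = h^{2}$
$J{\left(A \right)} = 1$ ($J{\left(A \right)} = \frac{2 A}{2 A} = 2 A \frac{1}{2 A} = 1$)
$f{\left(12 \right)} + 3 \cdot 5^{3} \cdot 5 J{\left(5 \right)} = 12^{2} + 3 \cdot 5^{3} \cdot 5 \cdot 1 = 144 + 3 \cdot 125 \cdot 5 \cdot 1 = 144 + 375 \cdot 5 \cdot 1 = 144 + 1875 \cdot 1 = 144 + 1875 = 2019$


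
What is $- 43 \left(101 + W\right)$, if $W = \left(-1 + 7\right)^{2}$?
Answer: $-5891$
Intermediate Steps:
$W = 36$ ($W = 6^{2} = 36$)
$- 43 \left(101 + W\right) = - 43 \left(101 + 36\right) = \left(-43\right) 137 = -5891$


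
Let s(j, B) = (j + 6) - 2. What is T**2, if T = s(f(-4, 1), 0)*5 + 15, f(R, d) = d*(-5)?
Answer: 100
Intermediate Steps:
f(R, d) = -5*d
s(j, B) = 4 + j (s(j, B) = (6 + j) - 2 = 4 + j)
T = 10 (T = (4 - 5*1)*5 + 15 = (4 - 5)*5 + 15 = -1*5 + 15 = -5 + 15 = 10)
T**2 = 10**2 = 100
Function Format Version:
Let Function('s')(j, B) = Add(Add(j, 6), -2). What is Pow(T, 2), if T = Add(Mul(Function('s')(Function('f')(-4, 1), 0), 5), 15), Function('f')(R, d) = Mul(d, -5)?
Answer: 100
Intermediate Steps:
Function('f')(R, d) = Mul(-5, d)
Function('s')(j, B) = Add(4, j) (Function('s')(j, B) = Add(Add(6, j), -2) = Add(4, j))
T = 10 (T = Add(Mul(Add(4, Mul(-5, 1)), 5), 15) = Add(Mul(Add(4, -5), 5), 15) = Add(Mul(-1, 5), 15) = Add(-5, 15) = 10)
Pow(T, 2) = Pow(10, 2) = 100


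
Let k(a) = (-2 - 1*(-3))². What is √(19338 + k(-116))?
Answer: √19339 ≈ 139.06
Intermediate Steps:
k(a) = 1 (k(a) = (-2 + 3)² = 1² = 1)
√(19338 + k(-116)) = √(19338 + 1) = √19339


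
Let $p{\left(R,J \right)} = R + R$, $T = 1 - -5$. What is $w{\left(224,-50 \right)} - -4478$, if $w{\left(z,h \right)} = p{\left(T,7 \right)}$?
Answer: $4490$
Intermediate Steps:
$T = 6$ ($T = 1 + 5 = 6$)
$p{\left(R,J \right)} = 2 R$
$w{\left(z,h \right)} = 12$ ($w{\left(z,h \right)} = 2 \cdot 6 = 12$)
$w{\left(224,-50 \right)} - -4478 = 12 - -4478 = 12 + 4478 = 4490$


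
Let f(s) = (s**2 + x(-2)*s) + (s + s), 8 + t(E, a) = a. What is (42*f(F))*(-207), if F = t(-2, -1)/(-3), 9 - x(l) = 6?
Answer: -208656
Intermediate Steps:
x(l) = 3 (x(l) = 9 - 1*6 = 9 - 6 = 3)
t(E, a) = -8 + a
F = 3 (F = (-8 - 1)/(-3) = -9*(-1/3) = 3)
f(s) = s**2 + 5*s (f(s) = (s**2 + 3*s) + (s + s) = (s**2 + 3*s) + 2*s = s**2 + 5*s)
(42*f(F))*(-207) = (42*(3*(5 + 3)))*(-207) = (42*(3*8))*(-207) = (42*24)*(-207) = 1008*(-207) = -208656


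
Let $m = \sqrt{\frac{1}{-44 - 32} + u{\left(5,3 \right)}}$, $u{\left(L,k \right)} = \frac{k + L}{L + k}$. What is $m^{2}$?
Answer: $\frac{75}{76} \approx 0.98684$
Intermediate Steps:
$u{\left(L,k \right)} = 1$ ($u{\left(L,k \right)} = \frac{L + k}{L + k} = 1$)
$m = \frac{5 \sqrt{57}}{38}$ ($m = \sqrt{\frac{1}{-44 - 32} + 1} = \sqrt{\frac{1}{-76} + 1} = \sqrt{- \frac{1}{76} + 1} = \sqrt{\frac{75}{76}} = \frac{5 \sqrt{57}}{38} \approx 0.9934$)
$m^{2} = \left(\frac{5 \sqrt{57}}{38}\right)^{2} = \frac{75}{76}$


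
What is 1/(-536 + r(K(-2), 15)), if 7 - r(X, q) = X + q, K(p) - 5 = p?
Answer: -1/547 ≈ -0.0018282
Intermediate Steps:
K(p) = 5 + p
r(X, q) = 7 - X - q (r(X, q) = 7 - (X + q) = 7 + (-X - q) = 7 - X - q)
1/(-536 + r(K(-2), 15)) = 1/(-536 + (7 - (5 - 2) - 1*15)) = 1/(-536 + (7 - 1*3 - 15)) = 1/(-536 + (7 - 3 - 15)) = 1/(-536 - 11) = 1/(-547) = -1/547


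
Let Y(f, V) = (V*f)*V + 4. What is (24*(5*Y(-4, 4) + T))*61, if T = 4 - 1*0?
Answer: -433344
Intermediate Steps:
T = 4 (T = 4 + 0 = 4)
Y(f, V) = 4 + f*V² (Y(f, V) = f*V² + 4 = 4 + f*V²)
(24*(5*Y(-4, 4) + T))*61 = (24*(5*(4 - 4*4²) + 4))*61 = (24*(5*(4 - 4*16) + 4))*61 = (24*(5*(4 - 64) + 4))*61 = (24*(5*(-60) + 4))*61 = (24*(-300 + 4))*61 = (24*(-296))*61 = -7104*61 = -433344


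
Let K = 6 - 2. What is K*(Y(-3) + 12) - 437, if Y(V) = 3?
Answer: -377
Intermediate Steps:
K = 4
K*(Y(-3) + 12) - 437 = 4*(3 + 12) - 437 = 4*15 - 437 = 60 - 437 = -377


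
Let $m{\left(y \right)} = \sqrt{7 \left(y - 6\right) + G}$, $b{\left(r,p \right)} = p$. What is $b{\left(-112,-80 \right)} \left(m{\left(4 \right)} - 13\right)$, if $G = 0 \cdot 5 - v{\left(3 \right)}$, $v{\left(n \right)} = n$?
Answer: $1040 - 80 i \sqrt{17} \approx 1040.0 - 329.85 i$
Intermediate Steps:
$G = -3$ ($G = 0 \cdot 5 - 3 = 0 - 3 = -3$)
$m{\left(y \right)} = \sqrt{-45 + 7 y}$ ($m{\left(y \right)} = \sqrt{7 \left(y - 6\right) - 3} = \sqrt{7 \left(-6 + y\right) - 3} = \sqrt{\left(-42 + 7 y\right) - 3} = \sqrt{-45 + 7 y}$)
$b{\left(-112,-80 \right)} \left(m{\left(4 \right)} - 13\right) = - 80 \left(\sqrt{-45 + 7 \cdot 4} - 13\right) = - 80 \left(\sqrt{-45 + 28} + \left(-71 + 58\right)\right) = - 80 \left(\sqrt{-17} - 13\right) = - 80 \left(i \sqrt{17} - 13\right) = - 80 \left(-13 + i \sqrt{17}\right) = 1040 - 80 i \sqrt{17}$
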